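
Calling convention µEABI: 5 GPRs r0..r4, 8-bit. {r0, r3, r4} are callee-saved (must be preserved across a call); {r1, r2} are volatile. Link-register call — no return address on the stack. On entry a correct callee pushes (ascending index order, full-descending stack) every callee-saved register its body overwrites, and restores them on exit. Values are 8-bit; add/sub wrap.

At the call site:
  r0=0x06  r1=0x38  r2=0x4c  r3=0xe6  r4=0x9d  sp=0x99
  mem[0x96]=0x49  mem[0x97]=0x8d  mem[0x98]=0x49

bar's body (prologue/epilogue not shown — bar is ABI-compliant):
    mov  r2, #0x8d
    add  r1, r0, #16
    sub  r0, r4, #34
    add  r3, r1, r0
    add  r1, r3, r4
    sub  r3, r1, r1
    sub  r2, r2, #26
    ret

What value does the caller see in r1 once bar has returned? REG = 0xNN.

REG = 0x2e

prologue: push r0 -> mem[0x98]=0x06, sp=0x98
prologue: push r3 -> mem[0x97]=0xe6, sp=0x97
body[0] mov  r2, #0x8d -> r2=0x8d
body[1] add  r1, r0, #16 -> r1=0x16
body[2] sub  r0, r4, #34 -> r0=0x7b
body[3] add  r3, r1, r0 -> r3=0x91
body[4] add  r1, r3, r4 -> r1=0x2e
body[5] sub  r3, r1, r1 -> r3=0x00
body[6] sub  r2, r2, #26 -> r2=0x73
epilogue: pop r3=0xe6, sp=0x98
epilogue: pop r0=0x06, sp=0x99
r1 is caller-saved -> body value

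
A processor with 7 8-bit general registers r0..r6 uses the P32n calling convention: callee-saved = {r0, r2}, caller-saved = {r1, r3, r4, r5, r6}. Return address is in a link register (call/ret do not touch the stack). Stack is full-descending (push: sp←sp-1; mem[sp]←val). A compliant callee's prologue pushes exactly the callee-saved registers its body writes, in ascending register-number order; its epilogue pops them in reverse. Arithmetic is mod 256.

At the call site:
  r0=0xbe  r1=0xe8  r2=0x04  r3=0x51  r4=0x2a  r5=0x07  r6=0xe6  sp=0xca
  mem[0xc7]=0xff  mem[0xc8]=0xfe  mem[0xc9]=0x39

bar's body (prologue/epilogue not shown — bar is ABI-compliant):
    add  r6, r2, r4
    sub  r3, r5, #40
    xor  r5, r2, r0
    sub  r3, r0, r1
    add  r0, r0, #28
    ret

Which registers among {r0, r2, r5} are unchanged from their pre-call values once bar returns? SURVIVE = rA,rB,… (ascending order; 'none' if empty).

prologue: push r0 -> mem[0xc9]=0xbe, sp=0xc9
body[0] add  r6, r2, r4 -> r6=0x2e
body[1] sub  r3, r5, #40 -> r3=0xdf
body[2] xor  r5, r2, r0 -> r5=0xba
body[3] sub  r3, r0, r1 -> r3=0xd6
body[4] add  r0, r0, #28 -> r0=0xda
epilogue: pop r0=0xbe, sp=0xca
r0: callee-saved, written=True
r2: callee-saved, written=False
r5: caller-saved, written=True

SURVIVE = r0,r2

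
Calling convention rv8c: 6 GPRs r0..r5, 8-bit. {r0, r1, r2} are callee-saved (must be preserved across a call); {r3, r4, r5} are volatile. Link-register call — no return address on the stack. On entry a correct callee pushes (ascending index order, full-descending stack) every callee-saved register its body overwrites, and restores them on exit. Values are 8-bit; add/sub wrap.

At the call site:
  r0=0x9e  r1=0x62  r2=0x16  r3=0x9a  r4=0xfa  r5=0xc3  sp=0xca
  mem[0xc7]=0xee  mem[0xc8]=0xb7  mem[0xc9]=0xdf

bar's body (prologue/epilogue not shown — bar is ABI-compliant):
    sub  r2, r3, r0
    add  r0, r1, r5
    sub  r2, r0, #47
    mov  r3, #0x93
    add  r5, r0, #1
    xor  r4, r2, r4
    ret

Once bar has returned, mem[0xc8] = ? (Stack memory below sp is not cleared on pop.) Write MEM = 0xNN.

prologue: push r0 → mem[0xc9]=0x9e, sp=0xc9
prologue: push r2 → mem[0xc8]=0x16, sp=0xc8
body[0] sub  r2, r3, r0 → r2=0xfc
body[1] add  r0, r1, r5 → r0=0x25
body[2] sub  r2, r0, #47 → r2=0xf6
body[3] mov  r3, #0x93 → r3=0x93
body[4] add  r5, r0, #1 → r5=0x26
body[5] xor  r4, r2, r4 → r4=0x0c
epilogue: pop r2=0x16, sp=0xc9
epilogue: pop r0=0x9e, sp=0xca
prologue pushed ['r0', 'r2'] at ['0xc9', '0xc8']

MEM = 0x16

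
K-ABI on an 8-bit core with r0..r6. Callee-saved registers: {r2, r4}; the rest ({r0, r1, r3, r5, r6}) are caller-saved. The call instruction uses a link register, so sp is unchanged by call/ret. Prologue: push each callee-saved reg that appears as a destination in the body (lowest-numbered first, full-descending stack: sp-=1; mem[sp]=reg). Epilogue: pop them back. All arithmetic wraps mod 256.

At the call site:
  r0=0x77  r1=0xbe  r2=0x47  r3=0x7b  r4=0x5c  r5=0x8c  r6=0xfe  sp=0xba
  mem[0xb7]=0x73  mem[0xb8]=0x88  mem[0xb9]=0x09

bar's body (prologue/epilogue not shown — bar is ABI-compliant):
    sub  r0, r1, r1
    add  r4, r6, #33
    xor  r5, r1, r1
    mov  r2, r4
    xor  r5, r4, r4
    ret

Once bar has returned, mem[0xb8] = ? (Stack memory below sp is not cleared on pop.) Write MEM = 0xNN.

prologue: push r2 → mem[0xb9]=0x47, sp=0xb9
prologue: push r4 → mem[0xb8]=0x5c, sp=0xb8
body[0] sub  r0, r1, r1 → r0=0x00
body[1] add  r4, r6, #33 → r4=0x1f
body[2] xor  r5, r1, r1 → r5=0x00
body[3] mov  r2, r4 → r2=0x1f
body[4] xor  r5, r4, r4 → r5=0x00
epilogue: pop r4=0x5c, sp=0xb9
epilogue: pop r2=0x47, sp=0xba
prologue pushed ['r2', 'r4'] at ['0xb9', '0xb8']

MEM = 0x5c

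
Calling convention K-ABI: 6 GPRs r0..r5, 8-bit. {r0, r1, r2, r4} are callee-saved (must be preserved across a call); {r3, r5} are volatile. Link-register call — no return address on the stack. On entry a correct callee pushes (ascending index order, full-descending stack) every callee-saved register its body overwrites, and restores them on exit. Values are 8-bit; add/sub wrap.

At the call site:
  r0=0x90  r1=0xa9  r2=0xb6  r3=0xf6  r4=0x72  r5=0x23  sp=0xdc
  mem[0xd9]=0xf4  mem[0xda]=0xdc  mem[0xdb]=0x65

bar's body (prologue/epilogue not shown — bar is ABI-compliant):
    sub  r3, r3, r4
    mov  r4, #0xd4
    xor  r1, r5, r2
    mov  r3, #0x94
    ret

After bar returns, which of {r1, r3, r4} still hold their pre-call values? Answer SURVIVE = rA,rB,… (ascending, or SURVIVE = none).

SURVIVE = r1,r4

prologue: push r1 → mem[0xdb]=0xa9, sp=0xdb
prologue: push r4 → mem[0xda]=0x72, sp=0xda
body[0] sub  r3, r3, r4 → r3=0x84
body[1] mov  r4, #0xd4 → r4=0xd4
body[2] xor  r1, r5, r2 → r1=0x95
body[3] mov  r3, #0x94 → r3=0x94
epilogue: pop r4=0x72, sp=0xdb
epilogue: pop r1=0xa9, sp=0xdc
r1: callee-saved, written=True
r3: caller-saved, written=True
r4: callee-saved, written=True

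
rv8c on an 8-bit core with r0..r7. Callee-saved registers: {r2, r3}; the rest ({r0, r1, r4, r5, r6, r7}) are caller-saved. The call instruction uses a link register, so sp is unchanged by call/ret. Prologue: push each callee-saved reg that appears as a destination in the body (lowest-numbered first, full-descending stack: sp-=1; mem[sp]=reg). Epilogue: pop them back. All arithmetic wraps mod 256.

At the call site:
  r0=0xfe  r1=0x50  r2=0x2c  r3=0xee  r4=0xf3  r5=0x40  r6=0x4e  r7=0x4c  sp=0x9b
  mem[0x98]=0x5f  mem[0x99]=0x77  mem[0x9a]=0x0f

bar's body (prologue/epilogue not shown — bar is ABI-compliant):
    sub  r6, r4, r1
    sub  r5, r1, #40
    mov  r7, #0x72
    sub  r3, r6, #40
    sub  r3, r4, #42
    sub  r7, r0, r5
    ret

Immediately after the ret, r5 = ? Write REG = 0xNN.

REG = 0x28

prologue: push r3 → mem[0x9a]=0xee, sp=0x9a
body[0] sub  r6, r4, r1 → r6=0xa3
body[1] sub  r5, r1, #40 → r5=0x28
body[2] mov  r7, #0x72 → r7=0x72
body[3] sub  r3, r6, #40 → r3=0x7b
body[4] sub  r3, r4, #42 → r3=0xc9
body[5] sub  r7, r0, r5 → r7=0xd6
epilogue: pop r3=0xee, sp=0x9b
r5 is caller-saved → body value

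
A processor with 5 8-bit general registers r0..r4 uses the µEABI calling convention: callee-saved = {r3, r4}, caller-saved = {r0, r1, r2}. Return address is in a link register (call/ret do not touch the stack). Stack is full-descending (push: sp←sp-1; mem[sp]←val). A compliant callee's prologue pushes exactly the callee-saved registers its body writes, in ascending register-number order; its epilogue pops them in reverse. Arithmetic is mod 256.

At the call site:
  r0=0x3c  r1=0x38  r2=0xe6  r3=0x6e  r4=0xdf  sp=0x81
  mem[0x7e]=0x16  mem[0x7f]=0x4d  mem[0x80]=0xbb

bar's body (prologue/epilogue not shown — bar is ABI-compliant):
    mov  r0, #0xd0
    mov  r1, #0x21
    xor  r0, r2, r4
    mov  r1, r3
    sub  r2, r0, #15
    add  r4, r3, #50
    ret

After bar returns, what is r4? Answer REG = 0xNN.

prologue: push r4 → mem[0x80]=0xdf, sp=0x80
body[0] mov  r0, #0xd0 → r0=0xd0
body[1] mov  r1, #0x21 → r1=0x21
body[2] xor  r0, r2, r4 → r0=0x39
body[3] mov  r1, r3 → r1=0x6e
body[4] sub  r2, r0, #15 → r2=0x2a
body[5] add  r4, r3, #50 → r4=0xa0
epilogue: pop r4=0xdf, sp=0x81
r4 is callee-saved → restored

REG = 0xdf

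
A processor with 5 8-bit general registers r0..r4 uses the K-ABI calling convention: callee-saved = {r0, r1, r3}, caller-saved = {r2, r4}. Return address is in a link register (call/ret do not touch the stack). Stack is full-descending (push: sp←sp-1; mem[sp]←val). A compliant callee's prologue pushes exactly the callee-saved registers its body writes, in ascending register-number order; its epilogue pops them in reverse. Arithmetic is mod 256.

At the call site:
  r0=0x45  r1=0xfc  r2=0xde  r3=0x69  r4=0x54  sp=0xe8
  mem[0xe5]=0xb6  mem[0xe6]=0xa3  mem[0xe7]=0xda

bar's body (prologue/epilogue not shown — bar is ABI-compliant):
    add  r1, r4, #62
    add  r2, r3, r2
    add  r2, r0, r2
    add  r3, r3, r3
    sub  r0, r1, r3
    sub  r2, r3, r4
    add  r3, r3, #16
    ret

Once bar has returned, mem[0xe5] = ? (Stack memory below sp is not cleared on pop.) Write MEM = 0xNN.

MEM = 0x69

prologue: push r0 -> mem[0xe7]=0x45, sp=0xe7
prologue: push r1 -> mem[0xe6]=0xfc, sp=0xe6
prologue: push r3 -> mem[0xe5]=0x69, sp=0xe5
body[0] add  r1, r4, #62 -> r1=0x92
body[1] add  r2, r3, r2 -> r2=0x47
body[2] add  r2, r0, r2 -> r2=0x8c
body[3] add  r3, r3, r3 -> r3=0xd2
body[4] sub  r0, r1, r3 -> r0=0xc0
body[5] sub  r2, r3, r4 -> r2=0x7e
body[6] add  r3, r3, #16 -> r3=0xe2
epilogue: pop r3=0x69, sp=0xe6
epilogue: pop r1=0xfc, sp=0xe7
epilogue: pop r0=0x45, sp=0xe8
prologue pushed ['r0', 'r1', 'r3'] at ['0xe7', '0xe6', '0xe5']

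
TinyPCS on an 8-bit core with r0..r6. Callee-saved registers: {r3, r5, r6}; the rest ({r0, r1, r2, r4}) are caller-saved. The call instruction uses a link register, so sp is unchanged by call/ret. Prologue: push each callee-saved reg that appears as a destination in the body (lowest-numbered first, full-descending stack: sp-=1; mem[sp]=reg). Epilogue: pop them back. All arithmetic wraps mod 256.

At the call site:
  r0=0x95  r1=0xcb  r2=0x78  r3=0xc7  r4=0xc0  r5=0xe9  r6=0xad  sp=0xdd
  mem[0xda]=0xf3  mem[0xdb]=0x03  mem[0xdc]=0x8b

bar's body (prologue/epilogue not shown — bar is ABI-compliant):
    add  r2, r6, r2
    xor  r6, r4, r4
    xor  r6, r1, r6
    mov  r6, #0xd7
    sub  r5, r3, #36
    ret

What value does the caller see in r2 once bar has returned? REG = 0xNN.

REG = 0x25

prologue: push r5 → mem[0xdc]=0xe9, sp=0xdc
prologue: push r6 → mem[0xdb]=0xad, sp=0xdb
body[0] add  r2, r6, r2 → r2=0x25
body[1] xor  r6, r4, r4 → r6=0x00
body[2] xor  r6, r1, r6 → r6=0xcb
body[3] mov  r6, #0xd7 → r6=0xd7
body[4] sub  r5, r3, #36 → r5=0xa3
epilogue: pop r6=0xad, sp=0xdc
epilogue: pop r5=0xe9, sp=0xdd
r2 is caller-saved → body value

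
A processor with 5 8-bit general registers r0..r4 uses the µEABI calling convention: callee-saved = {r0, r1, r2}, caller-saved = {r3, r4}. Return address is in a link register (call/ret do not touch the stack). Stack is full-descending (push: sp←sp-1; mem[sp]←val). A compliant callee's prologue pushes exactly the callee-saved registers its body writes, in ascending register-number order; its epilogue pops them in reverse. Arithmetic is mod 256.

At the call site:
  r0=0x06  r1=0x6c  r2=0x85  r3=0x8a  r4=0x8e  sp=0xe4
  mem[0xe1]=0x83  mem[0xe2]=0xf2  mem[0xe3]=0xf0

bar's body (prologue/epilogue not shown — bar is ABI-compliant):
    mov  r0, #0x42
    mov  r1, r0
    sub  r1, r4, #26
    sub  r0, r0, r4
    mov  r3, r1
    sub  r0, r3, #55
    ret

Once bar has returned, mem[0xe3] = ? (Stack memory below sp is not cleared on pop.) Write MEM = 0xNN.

prologue: push r0 -> mem[0xe3]=0x06, sp=0xe3
prologue: push r1 -> mem[0xe2]=0x6c, sp=0xe2
body[0] mov  r0, #0x42 -> r0=0x42
body[1] mov  r1, r0 -> r1=0x42
body[2] sub  r1, r4, #26 -> r1=0x74
body[3] sub  r0, r0, r4 -> r0=0xb4
body[4] mov  r3, r1 -> r3=0x74
body[5] sub  r0, r3, #55 -> r0=0x3d
epilogue: pop r1=0x6c, sp=0xe3
epilogue: pop r0=0x06, sp=0xe4
prologue pushed ['r0', 'r1'] at ['0xe3', '0xe2']

MEM = 0x06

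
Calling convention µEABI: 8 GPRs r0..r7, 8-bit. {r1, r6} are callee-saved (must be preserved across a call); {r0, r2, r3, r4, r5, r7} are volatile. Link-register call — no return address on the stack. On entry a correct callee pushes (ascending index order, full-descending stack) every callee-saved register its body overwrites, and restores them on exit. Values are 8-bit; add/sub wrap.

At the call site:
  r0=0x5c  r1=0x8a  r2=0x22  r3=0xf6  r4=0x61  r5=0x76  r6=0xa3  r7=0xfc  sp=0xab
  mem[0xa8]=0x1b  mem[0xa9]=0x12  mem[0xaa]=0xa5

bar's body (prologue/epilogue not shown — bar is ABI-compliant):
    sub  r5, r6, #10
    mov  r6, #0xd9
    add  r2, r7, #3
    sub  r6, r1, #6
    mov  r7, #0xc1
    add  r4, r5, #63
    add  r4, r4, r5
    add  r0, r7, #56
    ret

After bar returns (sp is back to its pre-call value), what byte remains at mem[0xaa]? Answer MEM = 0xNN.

MEM = 0xa3

prologue: push r6 → mem[0xaa]=0xa3, sp=0xaa
body[0] sub  r5, r6, #10 → r5=0x99
body[1] mov  r6, #0xd9 → r6=0xd9
body[2] add  r2, r7, #3 → r2=0xff
body[3] sub  r6, r1, #6 → r6=0x84
body[4] mov  r7, #0xc1 → r7=0xc1
body[5] add  r4, r5, #63 → r4=0xd8
body[6] add  r4, r4, r5 → r4=0x71
body[7] add  r0, r7, #56 → r0=0xf9
epilogue: pop r6=0xa3, sp=0xab
prologue pushed ['r6'] at ['0xaa']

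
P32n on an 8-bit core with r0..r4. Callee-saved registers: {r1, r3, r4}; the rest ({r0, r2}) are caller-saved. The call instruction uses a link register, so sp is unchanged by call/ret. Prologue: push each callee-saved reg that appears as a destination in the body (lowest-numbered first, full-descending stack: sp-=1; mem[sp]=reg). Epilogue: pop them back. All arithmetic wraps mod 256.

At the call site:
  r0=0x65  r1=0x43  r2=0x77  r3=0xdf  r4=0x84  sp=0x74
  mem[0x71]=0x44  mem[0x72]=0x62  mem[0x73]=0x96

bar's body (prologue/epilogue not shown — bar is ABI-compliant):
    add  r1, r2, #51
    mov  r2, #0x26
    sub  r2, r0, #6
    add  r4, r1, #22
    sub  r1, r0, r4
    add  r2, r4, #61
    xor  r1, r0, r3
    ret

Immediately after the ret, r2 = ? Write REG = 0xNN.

prologue: push r1 -> mem[0x73]=0x43, sp=0x73
prologue: push r4 -> mem[0x72]=0x84, sp=0x72
body[0] add  r1, r2, #51 -> r1=0xaa
body[1] mov  r2, #0x26 -> r2=0x26
body[2] sub  r2, r0, #6 -> r2=0x5f
body[3] add  r4, r1, #22 -> r4=0xc0
body[4] sub  r1, r0, r4 -> r1=0xa5
body[5] add  r2, r4, #61 -> r2=0xfd
body[6] xor  r1, r0, r3 -> r1=0xba
epilogue: pop r4=0x84, sp=0x73
epilogue: pop r1=0x43, sp=0x74
r2 is caller-saved -> body value

REG = 0xfd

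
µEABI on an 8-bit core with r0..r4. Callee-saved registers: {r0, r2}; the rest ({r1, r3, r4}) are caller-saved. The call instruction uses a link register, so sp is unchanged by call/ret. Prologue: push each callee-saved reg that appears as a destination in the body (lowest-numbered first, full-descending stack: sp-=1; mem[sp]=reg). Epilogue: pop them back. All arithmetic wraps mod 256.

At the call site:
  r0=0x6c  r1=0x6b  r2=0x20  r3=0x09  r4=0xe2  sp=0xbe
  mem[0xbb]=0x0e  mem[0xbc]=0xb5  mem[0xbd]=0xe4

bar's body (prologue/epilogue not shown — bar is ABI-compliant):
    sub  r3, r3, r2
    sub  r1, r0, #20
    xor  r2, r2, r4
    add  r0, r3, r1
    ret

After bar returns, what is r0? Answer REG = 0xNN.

REG = 0x6c

prologue: push r0 → mem[0xbd]=0x6c, sp=0xbd
prologue: push r2 → mem[0xbc]=0x20, sp=0xbc
body[0] sub  r3, r3, r2 → r3=0xe9
body[1] sub  r1, r0, #20 → r1=0x58
body[2] xor  r2, r2, r4 → r2=0xc2
body[3] add  r0, r3, r1 → r0=0x41
epilogue: pop r2=0x20, sp=0xbd
epilogue: pop r0=0x6c, sp=0xbe
r0 is callee-saved → restored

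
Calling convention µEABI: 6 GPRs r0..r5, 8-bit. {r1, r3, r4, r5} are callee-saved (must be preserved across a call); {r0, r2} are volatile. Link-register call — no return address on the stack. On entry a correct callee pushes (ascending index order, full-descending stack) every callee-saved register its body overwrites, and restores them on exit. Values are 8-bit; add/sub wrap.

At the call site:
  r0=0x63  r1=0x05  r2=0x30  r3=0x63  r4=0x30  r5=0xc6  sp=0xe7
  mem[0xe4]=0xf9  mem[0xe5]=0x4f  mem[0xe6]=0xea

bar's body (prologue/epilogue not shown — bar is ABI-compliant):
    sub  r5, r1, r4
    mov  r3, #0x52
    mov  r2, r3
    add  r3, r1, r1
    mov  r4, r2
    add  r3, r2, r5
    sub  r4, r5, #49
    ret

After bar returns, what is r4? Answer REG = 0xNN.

REG = 0x30

prologue: push r3 → mem[0xe6]=0x63, sp=0xe6
prologue: push r4 → mem[0xe5]=0x30, sp=0xe5
prologue: push r5 → mem[0xe4]=0xc6, sp=0xe4
body[0] sub  r5, r1, r4 → r5=0xd5
body[1] mov  r3, #0x52 → r3=0x52
body[2] mov  r2, r3 → r2=0x52
body[3] add  r3, r1, r1 → r3=0x0a
body[4] mov  r4, r2 → r4=0x52
body[5] add  r3, r2, r5 → r3=0x27
body[6] sub  r4, r5, #49 → r4=0xa4
epilogue: pop r5=0xc6, sp=0xe5
epilogue: pop r4=0x30, sp=0xe6
epilogue: pop r3=0x63, sp=0xe7
r4 is callee-saved → restored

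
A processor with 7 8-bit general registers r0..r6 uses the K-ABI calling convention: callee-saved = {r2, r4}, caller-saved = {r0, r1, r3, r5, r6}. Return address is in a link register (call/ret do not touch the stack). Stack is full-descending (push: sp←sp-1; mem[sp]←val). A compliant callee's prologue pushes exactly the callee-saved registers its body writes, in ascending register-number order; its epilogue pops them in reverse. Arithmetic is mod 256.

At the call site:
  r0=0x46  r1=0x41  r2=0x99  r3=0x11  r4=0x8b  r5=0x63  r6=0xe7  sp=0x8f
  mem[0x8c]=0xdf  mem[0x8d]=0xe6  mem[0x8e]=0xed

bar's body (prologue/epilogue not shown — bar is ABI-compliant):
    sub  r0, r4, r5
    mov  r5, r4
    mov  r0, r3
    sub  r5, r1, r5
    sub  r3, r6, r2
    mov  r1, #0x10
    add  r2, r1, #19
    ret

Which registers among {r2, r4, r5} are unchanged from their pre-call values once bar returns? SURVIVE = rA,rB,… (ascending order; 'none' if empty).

SURVIVE = r2,r4

prologue: push r2 -> mem[0x8e]=0x99, sp=0x8e
body[0] sub  r0, r4, r5 -> r0=0x28
body[1] mov  r5, r4 -> r5=0x8b
body[2] mov  r0, r3 -> r0=0x11
body[3] sub  r5, r1, r5 -> r5=0xb6
body[4] sub  r3, r6, r2 -> r3=0x4e
body[5] mov  r1, #0x10 -> r1=0x10
body[6] add  r2, r1, #19 -> r2=0x23
epilogue: pop r2=0x99, sp=0x8f
r2: callee-saved, written=True
r4: callee-saved, written=False
r5: caller-saved, written=True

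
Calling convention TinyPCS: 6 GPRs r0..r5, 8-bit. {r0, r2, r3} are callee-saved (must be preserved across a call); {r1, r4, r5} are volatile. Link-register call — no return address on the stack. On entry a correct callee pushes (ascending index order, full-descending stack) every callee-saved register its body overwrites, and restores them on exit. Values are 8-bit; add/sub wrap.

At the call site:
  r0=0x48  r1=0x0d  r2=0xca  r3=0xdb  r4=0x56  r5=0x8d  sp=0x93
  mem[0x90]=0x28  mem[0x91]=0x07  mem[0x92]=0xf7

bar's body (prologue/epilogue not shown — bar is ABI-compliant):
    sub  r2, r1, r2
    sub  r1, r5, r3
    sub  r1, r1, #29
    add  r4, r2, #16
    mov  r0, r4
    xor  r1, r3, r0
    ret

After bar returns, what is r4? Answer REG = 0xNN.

prologue: push r0 → mem[0x92]=0x48, sp=0x92
prologue: push r2 → mem[0x91]=0xca, sp=0x91
body[0] sub  r2, r1, r2 → r2=0x43
body[1] sub  r1, r5, r3 → r1=0xb2
body[2] sub  r1, r1, #29 → r1=0x95
body[3] add  r4, r2, #16 → r4=0x53
body[4] mov  r0, r4 → r0=0x53
body[5] xor  r1, r3, r0 → r1=0x88
epilogue: pop r2=0xca, sp=0x92
epilogue: pop r0=0x48, sp=0x93
r4 is caller-saved → body value

REG = 0x53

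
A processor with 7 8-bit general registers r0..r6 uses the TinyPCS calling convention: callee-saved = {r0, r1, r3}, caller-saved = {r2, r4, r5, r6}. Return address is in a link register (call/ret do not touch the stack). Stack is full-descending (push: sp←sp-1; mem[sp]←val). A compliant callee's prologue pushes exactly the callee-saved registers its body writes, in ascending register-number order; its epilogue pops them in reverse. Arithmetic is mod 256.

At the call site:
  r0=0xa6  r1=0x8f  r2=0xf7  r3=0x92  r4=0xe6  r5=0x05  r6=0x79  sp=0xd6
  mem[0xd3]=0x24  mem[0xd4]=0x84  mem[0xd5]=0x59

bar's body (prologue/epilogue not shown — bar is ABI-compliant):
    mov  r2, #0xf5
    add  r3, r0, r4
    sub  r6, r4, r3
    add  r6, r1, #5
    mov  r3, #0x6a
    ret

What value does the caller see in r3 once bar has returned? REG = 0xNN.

prologue: push r3 -> mem[0xd5]=0x92, sp=0xd5
body[0] mov  r2, #0xf5 -> r2=0xf5
body[1] add  r3, r0, r4 -> r3=0x8c
body[2] sub  r6, r4, r3 -> r6=0x5a
body[3] add  r6, r1, #5 -> r6=0x94
body[4] mov  r3, #0x6a -> r3=0x6a
epilogue: pop r3=0x92, sp=0xd6
r3 is callee-saved -> restored

REG = 0x92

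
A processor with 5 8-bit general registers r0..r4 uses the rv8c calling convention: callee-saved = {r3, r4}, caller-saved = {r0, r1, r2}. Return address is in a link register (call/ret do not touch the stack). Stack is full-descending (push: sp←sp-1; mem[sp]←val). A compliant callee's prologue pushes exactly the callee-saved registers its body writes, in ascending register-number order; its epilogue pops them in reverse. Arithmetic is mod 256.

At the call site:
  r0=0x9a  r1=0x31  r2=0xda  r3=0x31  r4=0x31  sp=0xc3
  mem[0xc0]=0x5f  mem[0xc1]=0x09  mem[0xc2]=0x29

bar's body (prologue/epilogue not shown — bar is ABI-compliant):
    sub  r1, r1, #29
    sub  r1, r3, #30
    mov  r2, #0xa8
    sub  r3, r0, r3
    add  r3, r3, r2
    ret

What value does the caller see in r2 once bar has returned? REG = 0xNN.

REG = 0xa8

prologue: push r3 -> mem[0xc2]=0x31, sp=0xc2
body[0] sub  r1, r1, #29 -> r1=0x14
body[1] sub  r1, r3, #30 -> r1=0x13
body[2] mov  r2, #0xa8 -> r2=0xa8
body[3] sub  r3, r0, r3 -> r3=0x69
body[4] add  r3, r3, r2 -> r3=0x11
epilogue: pop r3=0x31, sp=0xc3
r2 is caller-saved -> body value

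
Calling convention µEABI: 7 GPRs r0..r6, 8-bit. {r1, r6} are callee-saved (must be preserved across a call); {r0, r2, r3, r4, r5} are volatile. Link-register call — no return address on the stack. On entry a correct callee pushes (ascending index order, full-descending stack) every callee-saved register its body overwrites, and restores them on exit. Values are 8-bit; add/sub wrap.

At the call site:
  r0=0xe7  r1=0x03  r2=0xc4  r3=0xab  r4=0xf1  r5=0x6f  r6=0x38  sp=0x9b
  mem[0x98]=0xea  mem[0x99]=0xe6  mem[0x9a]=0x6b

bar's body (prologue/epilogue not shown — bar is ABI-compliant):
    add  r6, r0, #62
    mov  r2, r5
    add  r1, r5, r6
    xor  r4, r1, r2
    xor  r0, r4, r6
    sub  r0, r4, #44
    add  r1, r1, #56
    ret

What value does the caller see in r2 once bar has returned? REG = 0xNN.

REG = 0x6f

prologue: push r1 -> mem[0x9a]=0x03, sp=0x9a
prologue: push r6 -> mem[0x99]=0x38, sp=0x99
body[0] add  r6, r0, #62 -> r6=0x25
body[1] mov  r2, r5 -> r2=0x6f
body[2] add  r1, r5, r6 -> r1=0x94
body[3] xor  r4, r1, r2 -> r4=0xfb
body[4] xor  r0, r4, r6 -> r0=0xde
body[5] sub  r0, r4, #44 -> r0=0xcf
body[6] add  r1, r1, #56 -> r1=0xcc
epilogue: pop r6=0x38, sp=0x9a
epilogue: pop r1=0x03, sp=0x9b
r2 is caller-saved -> body value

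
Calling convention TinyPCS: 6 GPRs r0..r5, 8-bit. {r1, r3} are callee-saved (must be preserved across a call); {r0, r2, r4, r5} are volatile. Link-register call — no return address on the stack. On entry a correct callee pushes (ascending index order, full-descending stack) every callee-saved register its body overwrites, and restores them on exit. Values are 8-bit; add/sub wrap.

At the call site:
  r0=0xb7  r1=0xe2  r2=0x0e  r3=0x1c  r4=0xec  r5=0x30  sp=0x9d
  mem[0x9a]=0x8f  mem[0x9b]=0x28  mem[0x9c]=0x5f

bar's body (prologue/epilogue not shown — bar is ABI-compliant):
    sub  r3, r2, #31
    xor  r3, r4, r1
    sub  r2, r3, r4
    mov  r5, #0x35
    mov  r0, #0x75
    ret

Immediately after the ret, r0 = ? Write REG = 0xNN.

REG = 0x75

prologue: push r3 -> mem[0x9c]=0x1c, sp=0x9c
body[0] sub  r3, r2, #31 -> r3=0xef
body[1] xor  r3, r4, r1 -> r3=0x0e
body[2] sub  r2, r3, r4 -> r2=0x22
body[3] mov  r5, #0x35 -> r5=0x35
body[4] mov  r0, #0x75 -> r0=0x75
epilogue: pop r3=0x1c, sp=0x9d
r0 is caller-saved -> body value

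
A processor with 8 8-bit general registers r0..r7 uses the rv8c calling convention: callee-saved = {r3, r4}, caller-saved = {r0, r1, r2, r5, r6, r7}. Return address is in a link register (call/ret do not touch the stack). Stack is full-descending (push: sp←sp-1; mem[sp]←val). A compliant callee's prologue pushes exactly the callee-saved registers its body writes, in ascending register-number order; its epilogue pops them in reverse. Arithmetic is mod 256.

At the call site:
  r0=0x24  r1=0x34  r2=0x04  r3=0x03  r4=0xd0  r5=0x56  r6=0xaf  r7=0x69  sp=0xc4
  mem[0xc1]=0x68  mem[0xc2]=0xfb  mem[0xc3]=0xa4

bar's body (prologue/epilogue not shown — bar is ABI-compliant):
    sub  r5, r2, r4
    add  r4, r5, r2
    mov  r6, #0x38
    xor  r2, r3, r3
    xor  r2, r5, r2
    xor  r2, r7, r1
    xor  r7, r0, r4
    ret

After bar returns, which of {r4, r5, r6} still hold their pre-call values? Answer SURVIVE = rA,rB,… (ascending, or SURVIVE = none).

SURVIVE = r4

prologue: push r4 → mem[0xc3]=0xd0, sp=0xc3
body[0] sub  r5, r2, r4 → r5=0x34
body[1] add  r4, r5, r2 → r4=0x38
body[2] mov  r6, #0x38 → r6=0x38
body[3] xor  r2, r3, r3 → r2=0x00
body[4] xor  r2, r5, r2 → r2=0x34
body[5] xor  r2, r7, r1 → r2=0x5d
body[6] xor  r7, r0, r4 → r7=0x1c
epilogue: pop r4=0xd0, sp=0xc4
r4: callee-saved, written=True
r5: caller-saved, written=True
r6: caller-saved, written=True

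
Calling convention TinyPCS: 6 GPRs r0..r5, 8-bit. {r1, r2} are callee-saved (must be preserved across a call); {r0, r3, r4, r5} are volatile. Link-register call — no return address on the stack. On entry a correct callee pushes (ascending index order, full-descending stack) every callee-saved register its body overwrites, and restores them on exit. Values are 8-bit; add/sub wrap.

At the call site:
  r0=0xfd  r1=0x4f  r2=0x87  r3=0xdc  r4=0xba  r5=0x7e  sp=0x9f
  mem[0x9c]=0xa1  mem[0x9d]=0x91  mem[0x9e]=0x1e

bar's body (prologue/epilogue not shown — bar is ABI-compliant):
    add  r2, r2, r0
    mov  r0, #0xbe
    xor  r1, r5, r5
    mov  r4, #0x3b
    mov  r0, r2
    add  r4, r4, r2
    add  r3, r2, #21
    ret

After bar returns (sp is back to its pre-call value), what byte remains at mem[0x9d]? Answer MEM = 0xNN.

MEM = 0x87

prologue: push r1 → mem[0x9e]=0x4f, sp=0x9e
prologue: push r2 → mem[0x9d]=0x87, sp=0x9d
body[0] add  r2, r2, r0 → r2=0x84
body[1] mov  r0, #0xbe → r0=0xbe
body[2] xor  r1, r5, r5 → r1=0x00
body[3] mov  r4, #0x3b → r4=0x3b
body[4] mov  r0, r2 → r0=0x84
body[5] add  r4, r4, r2 → r4=0xbf
body[6] add  r3, r2, #21 → r3=0x99
epilogue: pop r2=0x87, sp=0x9e
epilogue: pop r1=0x4f, sp=0x9f
prologue pushed ['r1', 'r2'] at ['0x9e', '0x9d']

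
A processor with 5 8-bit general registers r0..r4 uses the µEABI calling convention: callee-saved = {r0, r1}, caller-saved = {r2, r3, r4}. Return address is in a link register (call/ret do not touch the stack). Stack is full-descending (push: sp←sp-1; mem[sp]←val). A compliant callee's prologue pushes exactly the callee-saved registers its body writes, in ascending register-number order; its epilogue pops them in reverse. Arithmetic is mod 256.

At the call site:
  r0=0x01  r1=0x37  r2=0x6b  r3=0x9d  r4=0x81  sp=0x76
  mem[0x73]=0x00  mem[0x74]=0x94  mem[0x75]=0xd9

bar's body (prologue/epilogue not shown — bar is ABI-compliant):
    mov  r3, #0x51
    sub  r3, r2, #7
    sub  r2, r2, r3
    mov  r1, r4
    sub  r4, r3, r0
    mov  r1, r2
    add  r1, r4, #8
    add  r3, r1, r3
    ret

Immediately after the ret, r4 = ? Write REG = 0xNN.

prologue: push r1 -> mem[0x75]=0x37, sp=0x75
body[0] mov  r3, #0x51 -> r3=0x51
body[1] sub  r3, r2, #7 -> r3=0x64
body[2] sub  r2, r2, r3 -> r2=0x07
body[3] mov  r1, r4 -> r1=0x81
body[4] sub  r4, r3, r0 -> r4=0x63
body[5] mov  r1, r2 -> r1=0x07
body[6] add  r1, r4, #8 -> r1=0x6b
body[7] add  r3, r1, r3 -> r3=0xcf
epilogue: pop r1=0x37, sp=0x76
r4 is caller-saved -> body value

REG = 0x63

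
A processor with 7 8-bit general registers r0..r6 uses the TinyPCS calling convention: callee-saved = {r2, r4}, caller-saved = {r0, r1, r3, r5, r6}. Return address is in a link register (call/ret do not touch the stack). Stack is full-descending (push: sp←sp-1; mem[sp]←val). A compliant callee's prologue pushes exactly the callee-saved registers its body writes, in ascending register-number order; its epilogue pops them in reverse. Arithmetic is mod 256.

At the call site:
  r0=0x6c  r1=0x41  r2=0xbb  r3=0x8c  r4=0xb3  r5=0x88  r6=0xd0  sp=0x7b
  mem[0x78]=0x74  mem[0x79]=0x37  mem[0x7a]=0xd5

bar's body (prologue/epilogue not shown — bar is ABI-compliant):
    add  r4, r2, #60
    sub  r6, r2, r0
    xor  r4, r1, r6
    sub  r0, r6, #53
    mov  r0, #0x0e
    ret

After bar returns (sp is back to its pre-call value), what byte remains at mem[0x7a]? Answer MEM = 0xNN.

MEM = 0xb3

prologue: push r4 -> mem[0x7a]=0xb3, sp=0x7a
body[0] add  r4, r2, #60 -> r4=0xf7
body[1] sub  r6, r2, r0 -> r6=0x4f
body[2] xor  r4, r1, r6 -> r4=0x0e
body[3] sub  r0, r6, #53 -> r0=0x1a
body[4] mov  r0, #0x0e -> r0=0x0e
epilogue: pop r4=0xb3, sp=0x7b
prologue pushed ['r4'] at ['0x7a']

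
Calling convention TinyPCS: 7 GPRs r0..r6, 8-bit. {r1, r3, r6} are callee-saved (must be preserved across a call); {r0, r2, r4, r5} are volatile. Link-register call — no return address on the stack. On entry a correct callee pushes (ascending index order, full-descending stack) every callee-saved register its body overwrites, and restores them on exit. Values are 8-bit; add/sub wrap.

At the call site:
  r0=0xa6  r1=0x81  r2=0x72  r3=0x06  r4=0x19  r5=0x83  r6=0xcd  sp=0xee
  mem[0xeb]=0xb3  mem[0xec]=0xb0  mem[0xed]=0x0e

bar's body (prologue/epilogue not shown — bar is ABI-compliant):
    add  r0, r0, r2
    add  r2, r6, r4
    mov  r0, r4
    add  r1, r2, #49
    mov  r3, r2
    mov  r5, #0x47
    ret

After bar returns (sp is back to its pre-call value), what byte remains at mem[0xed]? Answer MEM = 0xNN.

prologue: push r1 -> mem[0xed]=0x81, sp=0xed
prologue: push r3 -> mem[0xec]=0x06, sp=0xec
body[0] add  r0, r0, r2 -> r0=0x18
body[1] add  r2, r6, r4 -> r2=0xe6
body[2] mov  r0, r4 -> r0=0x19
body[3] add  r1, r2, #49 -> r1=0x17
body[4] mov  r3, r2 -> r3=0xe6
body[5] mov  r5, #0x47 -> r5=0x47
epilogue: pop r3=0x06, sp=0xed
epilogue: pop r1=0x81, sp=0xee
prologue pushed ['r1', 'r3'] at ['0xed', '0xec']

MEM = 0x81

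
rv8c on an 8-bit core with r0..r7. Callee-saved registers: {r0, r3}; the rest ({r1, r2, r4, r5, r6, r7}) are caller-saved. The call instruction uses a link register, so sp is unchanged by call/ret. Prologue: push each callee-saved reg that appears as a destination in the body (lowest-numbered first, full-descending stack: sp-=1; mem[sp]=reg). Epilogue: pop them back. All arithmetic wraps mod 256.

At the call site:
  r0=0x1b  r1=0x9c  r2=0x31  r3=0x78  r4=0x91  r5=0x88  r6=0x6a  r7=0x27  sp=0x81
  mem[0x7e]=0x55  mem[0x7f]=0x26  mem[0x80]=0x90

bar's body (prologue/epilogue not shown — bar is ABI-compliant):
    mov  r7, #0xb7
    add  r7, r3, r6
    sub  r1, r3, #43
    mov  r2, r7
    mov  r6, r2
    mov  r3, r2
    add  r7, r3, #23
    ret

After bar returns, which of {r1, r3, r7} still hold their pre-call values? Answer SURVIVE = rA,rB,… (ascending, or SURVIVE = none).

prologue: push r3 → mem[0x80]=0x78, sp=0x80
body[0] mov  r7, #0xb7 → r7=0xb7
body[1] add  r7, r3, r6 → r7=0xe2
body[2] sub  r1, r3, #43 → r1=0x4d
body[3] mov  r2, r7 → r2=0xe2
body[4] mov  r6, r2 → r6=0xe2
body[5] mov  r3, r2 → r3=0xe2
body[6] add  r7, r3, #23 → r7=0xf9
epilogue: pop r3=0x78, sp=0x81
r1: caller-saved, written=True
r3: callee-saved, written=True
r7: caller-saved, written=True

SURVIVE = r3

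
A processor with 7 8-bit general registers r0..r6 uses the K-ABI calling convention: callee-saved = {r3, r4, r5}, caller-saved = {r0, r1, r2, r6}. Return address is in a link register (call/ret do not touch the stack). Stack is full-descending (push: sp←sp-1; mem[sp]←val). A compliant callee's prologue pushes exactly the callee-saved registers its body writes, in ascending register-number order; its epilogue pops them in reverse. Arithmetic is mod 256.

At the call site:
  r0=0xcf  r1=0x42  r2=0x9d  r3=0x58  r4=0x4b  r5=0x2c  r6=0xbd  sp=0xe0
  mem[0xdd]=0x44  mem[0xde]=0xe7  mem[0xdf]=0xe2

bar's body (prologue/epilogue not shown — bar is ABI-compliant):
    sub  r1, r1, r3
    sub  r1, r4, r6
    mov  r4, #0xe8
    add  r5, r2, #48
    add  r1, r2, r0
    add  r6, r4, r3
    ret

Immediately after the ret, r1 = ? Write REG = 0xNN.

prologue: push r4 → mem[0xdf]=0x4b, sp=0xdf
prologue: push r5 → mem[0xde]=0x2c, sp=0xde
body[0] sub  r1, r1, r3 → r1=0xea
body[1] sub  r1, r4, r6 → r1=0x8e
body[2] mov  r4, #0xe8 → r4=0xe8
body[3] add  r5, r2, #48 → r5=0xcd
body[4] add  r1, r2, r0 → r1=0x6c
body[5] add  r6, r4, r3 → r6=0x40
epilogue: pop r5=0x2c, sp=0xdf
epilogue: pop r4=0x4b, sp=0xe0
r1 is caller-saved → body value

REG = 0x6c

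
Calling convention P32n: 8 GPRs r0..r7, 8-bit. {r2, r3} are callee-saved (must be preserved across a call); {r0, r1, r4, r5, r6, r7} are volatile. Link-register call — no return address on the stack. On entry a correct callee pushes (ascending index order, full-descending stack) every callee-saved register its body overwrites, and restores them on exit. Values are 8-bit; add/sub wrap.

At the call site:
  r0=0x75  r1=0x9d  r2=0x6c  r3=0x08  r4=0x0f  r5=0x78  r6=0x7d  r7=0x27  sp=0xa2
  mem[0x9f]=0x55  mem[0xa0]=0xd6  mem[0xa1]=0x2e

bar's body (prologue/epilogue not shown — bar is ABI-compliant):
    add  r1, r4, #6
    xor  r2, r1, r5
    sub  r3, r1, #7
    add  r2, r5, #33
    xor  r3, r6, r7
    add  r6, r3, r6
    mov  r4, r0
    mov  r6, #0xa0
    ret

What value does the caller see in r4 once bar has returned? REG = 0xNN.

prologue: push r2 → mem[0xa1]=0x6c, sp=0xa1
prologue: push r3 → mem[0xa0]=0x08, sp=0xa0
body[0] add  r1, r4, #6 → r1=0x15
body[1] xor  r2, r1, r5 → r2=0x6d
body[2] sub  r3, r1, #7 → r3=0x0e
body[3] add  r2, r5, #33 → r2=0x99
body[4] xor  r3, r6, r7 → r3=0x5a
body[5] add  r6, r3, r6 → r6=0xd7
body[6] mov  r4, r0 → r4=0x75
body[7] mov  r6, #0xa0 → r6=0xa0
epilogue: pop r3=0x08, sp=0xa1
epilogue: pop r2=0x6c, sp=0xa2
r4 is caller-saved → body value

REG = 0x75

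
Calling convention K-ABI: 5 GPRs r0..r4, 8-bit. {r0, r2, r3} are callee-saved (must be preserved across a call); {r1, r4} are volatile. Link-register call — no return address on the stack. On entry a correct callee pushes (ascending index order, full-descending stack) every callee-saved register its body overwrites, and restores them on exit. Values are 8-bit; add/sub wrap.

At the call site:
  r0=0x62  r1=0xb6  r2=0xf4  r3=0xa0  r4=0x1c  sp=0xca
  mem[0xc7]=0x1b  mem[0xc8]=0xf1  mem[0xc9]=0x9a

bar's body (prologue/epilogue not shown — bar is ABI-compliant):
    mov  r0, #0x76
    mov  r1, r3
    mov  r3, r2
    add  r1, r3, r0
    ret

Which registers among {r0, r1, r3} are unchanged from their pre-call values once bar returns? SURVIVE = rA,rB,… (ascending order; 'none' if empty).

SURVIVE = r0,r3

prologue: push r0 -> mem[0xc9]=0x62, sp=0xc9
prologue: push r3 -> mem[0xc8]=0xa0, sp=0xc8
body[0] mov  r0, #0x76 -> r0=0x76
body[1] mov  r1, r3 -> r1=0xa0
body[2] mov  r3, r2 -> r3=0xf4
body[3] add  r1, r3, r0 -> r1=0x6a
epilogue: pop r3=0xa0, sp=0xc9
epilogue: pop r0=0x62, sp=0xca
r0: callee-saved, written=True
r1: caller-saved, written=True
r3: callee-saved, written=True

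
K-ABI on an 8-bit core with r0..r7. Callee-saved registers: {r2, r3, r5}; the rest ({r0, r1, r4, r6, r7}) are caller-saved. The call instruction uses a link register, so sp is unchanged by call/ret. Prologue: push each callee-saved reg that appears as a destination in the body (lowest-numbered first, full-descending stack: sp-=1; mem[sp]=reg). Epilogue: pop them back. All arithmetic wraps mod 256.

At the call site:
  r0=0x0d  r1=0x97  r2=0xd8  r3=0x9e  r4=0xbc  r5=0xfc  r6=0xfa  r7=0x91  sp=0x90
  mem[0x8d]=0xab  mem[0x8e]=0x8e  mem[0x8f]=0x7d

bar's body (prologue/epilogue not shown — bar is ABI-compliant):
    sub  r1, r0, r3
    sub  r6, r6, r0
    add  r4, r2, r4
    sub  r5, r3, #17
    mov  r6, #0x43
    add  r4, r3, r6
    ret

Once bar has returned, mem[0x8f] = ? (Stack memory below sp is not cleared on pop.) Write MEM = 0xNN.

prologue: push r5 -> mem[0x8f]=0xfc, sp=0x8f
body[0] sub  r1, r0, r3 -> r1=0x6f
body[1] sub  r6, r6, r0 -> r6=0xed
body[2] add  r4, r2, r4 -> r4=0x94
body[3] sub  r5, r3, #17 -> r5=0x8d
body[4] mov  r6, #0x43 -> r6=0x43
body[5] add  r4, r3, r6 -> r4=0xe1
epilogue: pop r5=0xfc, sp=0x90
prologue pushed ['r5'] at ['0x8f']

MEM = 0xfc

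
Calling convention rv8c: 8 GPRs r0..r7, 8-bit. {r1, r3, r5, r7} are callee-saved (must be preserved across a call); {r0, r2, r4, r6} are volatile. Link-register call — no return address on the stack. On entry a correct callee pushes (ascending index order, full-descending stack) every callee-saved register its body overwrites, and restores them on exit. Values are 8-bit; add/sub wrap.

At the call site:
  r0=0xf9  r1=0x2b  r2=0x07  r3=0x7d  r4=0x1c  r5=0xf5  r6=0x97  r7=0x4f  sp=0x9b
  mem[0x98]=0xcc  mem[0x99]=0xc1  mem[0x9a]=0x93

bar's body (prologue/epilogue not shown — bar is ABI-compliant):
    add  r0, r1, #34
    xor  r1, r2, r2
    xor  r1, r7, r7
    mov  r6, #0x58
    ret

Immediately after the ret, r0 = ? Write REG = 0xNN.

REG = 0x4d

prologue: push r1 → mem[0x9a]=0x2b, sp=0x9a
body[0] add  r0, r1, #34 → r0=0x4d
body[1] xor  r1, r2, r2 → r1=0x00
body[2] xor  r1, r7, r7 → r1=0x00
body[3] mov  r6, #0x58 → r6=0x58
epilogue: pop r1=0x2b, sp=0x9b
r0 is caller-saved → body value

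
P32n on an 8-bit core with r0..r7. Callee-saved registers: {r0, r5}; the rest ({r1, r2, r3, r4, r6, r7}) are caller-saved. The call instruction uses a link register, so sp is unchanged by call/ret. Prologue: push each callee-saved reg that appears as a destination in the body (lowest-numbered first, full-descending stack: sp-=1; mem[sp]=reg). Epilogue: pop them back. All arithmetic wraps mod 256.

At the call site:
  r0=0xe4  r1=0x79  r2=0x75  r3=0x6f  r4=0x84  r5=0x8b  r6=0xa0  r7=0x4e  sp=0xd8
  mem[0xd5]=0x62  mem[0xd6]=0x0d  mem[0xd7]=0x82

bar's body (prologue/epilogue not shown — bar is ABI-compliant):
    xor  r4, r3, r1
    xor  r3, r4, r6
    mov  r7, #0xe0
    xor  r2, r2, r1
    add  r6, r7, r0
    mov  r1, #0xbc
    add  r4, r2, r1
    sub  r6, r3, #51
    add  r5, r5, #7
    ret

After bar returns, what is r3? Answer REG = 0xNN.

prologue: push r5 → mem[0xd7]=0x8b, sp=0xd7
body[0] xor  r4, r3, r1 → r4=0x16
body[1] xor  r3, r4, r6 → r3=0xb6
body[2] mov  r7, #0xe0 → r7=0xe0
body[3] xor  r2, r2, r1 → r2=0x0c
body[4] add  r6, r7, r0 → r6=0xc4
body[5] mov  r1, #0xbc → r1=0xbc
body[6] add  r4, r2, r1 → r4=0xc8
body[7] sub  r6, r3, #51 → r6=0x83
body[8] add  r5, r5, #7 → r5=0x92
epilogue: pop r5=0x8b, sp=0xd8
r3 is caller-saved → body value

REG = 0xb6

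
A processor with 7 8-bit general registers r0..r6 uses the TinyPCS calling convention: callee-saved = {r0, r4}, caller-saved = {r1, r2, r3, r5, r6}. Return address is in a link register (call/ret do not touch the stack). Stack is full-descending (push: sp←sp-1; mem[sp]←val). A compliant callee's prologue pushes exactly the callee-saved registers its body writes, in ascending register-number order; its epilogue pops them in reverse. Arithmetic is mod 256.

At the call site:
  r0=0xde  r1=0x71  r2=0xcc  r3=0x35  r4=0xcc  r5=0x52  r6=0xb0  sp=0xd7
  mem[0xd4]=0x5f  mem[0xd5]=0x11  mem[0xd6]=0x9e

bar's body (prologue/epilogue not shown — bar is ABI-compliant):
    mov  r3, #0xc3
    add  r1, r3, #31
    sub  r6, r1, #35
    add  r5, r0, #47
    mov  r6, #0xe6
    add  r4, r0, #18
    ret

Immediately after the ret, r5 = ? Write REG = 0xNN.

REG = 0x0d

prologue: push r4 -> mem[0xd6]=0xcc, sp=0xd6
body[0] mov  r3, #0xc3 -> r3=0xc3
body[1] add  r1, r3, #31 -> r1=0xe2
body[2] sub  r6, r1, #35 -> r6=0xbf
body[3] add  r5, r0, #47 -> r5=0x0d
body[4] mov  r6, #0xe6 -> r6=0xe6
body[5] add  r4, r0, #18 -> r4=0xf0
epilogue: pop r4=0xcc, sp=0xd7
r5 is caller-saved -> body value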